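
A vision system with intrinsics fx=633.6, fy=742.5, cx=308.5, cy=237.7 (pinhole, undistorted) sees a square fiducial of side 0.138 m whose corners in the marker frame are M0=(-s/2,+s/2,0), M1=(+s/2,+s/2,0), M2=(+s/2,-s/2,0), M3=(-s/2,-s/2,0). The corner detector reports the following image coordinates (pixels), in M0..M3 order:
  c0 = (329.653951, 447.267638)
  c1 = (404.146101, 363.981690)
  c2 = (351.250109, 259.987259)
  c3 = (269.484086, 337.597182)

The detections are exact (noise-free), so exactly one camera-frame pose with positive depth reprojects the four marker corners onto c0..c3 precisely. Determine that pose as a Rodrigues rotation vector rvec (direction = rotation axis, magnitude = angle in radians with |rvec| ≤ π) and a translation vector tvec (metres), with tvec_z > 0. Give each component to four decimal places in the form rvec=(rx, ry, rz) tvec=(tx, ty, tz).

Intrinsics K: fx=633.6, fy=742.5, cx=308.5, cy=237.7
Marker side s = 0.138 m; corners in marker frame (Z=0):
  M0 = (-0.0690, +0.0690, 0)
  M1 = (+0.0690, +0.0690, 0)
  M2 = (+0.0690, -0.0690, 0)
  M3 = (-0.0690, -0.0690, 0)
Detected image corners:
  c0 = (329.653951, 447.267638) px
  c1 = (404.146101, 363.981690) px
  c2 = (351.250109, 259.987259) px
  c3 = (269.484086, 337.597182) px
Planar DLT: solve 8×8 A·h = b for H (H[2,2]=1):
  H  [+761.43575 +495.42354 +340.69171]
  H  [-379.72366 +863.62389 +351.54899]
  H  [+0.57806 +0.25637 +1.00000]
B = K⁻¹H; ‖b₁‖=1.290805, ‖b₂‖=1.290805; λ = 2/(‖b₁‖+‖b₂‖) = 0.774710, sign → tz>0 ⇒ λ=+0.774710
r₁ = λ·B[:,0] = (+0.71297,-0.53956,+0.44783); r₂ = λ·B[:,1] = (+0.50906,+0.83751,+0.19861)
r₃ = r₁×r₂ = (-0.48222,+0.08636,+0.87178); SVD([r₁ r₂ r₃]) → R = UVᵀ:
  R  [+0.71297 +0.50906 -0.48222]
  R  [-0.53956 +0.83751 +0.08636]
  R  [+0.44783 +0.19861 +0.87178]
t = (+0.03936, +0.11879, +0.77471) m
tr R = 2.422258; θ = arccos((tr R − 1)/2) = 0.779694 rad = 44.673°
axis k = ((R−Rᵀ)₃₂, (R−Rᵀ)₁₃, (R−Rᵀ)₂₁) / (2 sinθ) = (+0.079830, -0.661426, -0.745750)
rvec = θ·k = (+0.062243, -0.515710, -0.581456)

rvec=(0.0622, -0.5157, -0.5815) tvec=(0.0394, 0.1188, 0.7747)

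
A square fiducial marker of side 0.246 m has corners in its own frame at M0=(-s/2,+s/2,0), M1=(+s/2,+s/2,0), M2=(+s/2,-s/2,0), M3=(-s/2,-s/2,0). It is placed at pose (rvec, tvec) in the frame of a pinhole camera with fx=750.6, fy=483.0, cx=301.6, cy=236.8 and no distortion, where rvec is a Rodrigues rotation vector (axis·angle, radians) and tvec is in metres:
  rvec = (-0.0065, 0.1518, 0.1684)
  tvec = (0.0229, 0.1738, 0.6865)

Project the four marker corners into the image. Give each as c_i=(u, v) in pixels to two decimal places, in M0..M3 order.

c0=(176.60, 424.69) c1=(438.72, 464.71) c2=(485.38, 289.66) c3=(220.23, 258.79)

Intrinsics K: fx=750.6, fy=483.0, cx=301.6, cy=236.8
Marker side s = 0.246 m; corners in marker frame (Z=0):
  M0 = (-0.1230, +0.1230, 0)
  M1 = (+0.1230, +0.1230, 0)
  M2 = (+0.1230, -0.1230, 0)
  M3 = (-0.1230, -0.1230, 0)
rvec = (-0.0065, 0.1518, 0.1684), |rvec| = θ = 0.22681 rad = 12.995°
Rodrigues: sinθ=0.22487, 1−cosθ=0.02561; R = I + sinθ·[k]× + (1−cosθ)·[k]×²:
    [+0.97441 -0.16745 +0.14996]
    [+0.16647 +0.98586 +0.01917]
    [-0.15105 +0.00628 +0.98851]
t = (0.0229, 0.1738, 0.6865) m
M0: Pc = R·M0+t = (-0.11755, +0.27459, +0.70585); u = 750.6·(-0.11755)/0.70585 + 301.6 = 176.5990, v = 483.0·(+0.27459)/0.70585 + 236.8 = 424.6931
M1: Pc = R·M1+t = (+0.12216, +0.31554, +0.66869); u = 750.6·(+0.12216)/0.66869 + 301.6 = 438.7183, v = 483.0·(+0.31554)/0.66869 + 236.8 = 464.7131
M2: Pc = R·M2+t = (+0.16335, +0.07301, +0.66715); u = 750.6·(+0.16335)/0.66715 + 301.6 = 485.3816, v = 483.0·(+0.07301)/0.66715 + 236.8 = 289.6610
M3: Pc = R·M3+t = (-0.07636, +0.03206, +0.70431); u = 750.6·(-0.07636)/0.70431 + 301.6 = 220.2253, v = 483.0·(+0.03206)/0.70431 + 236.8 = 258.7886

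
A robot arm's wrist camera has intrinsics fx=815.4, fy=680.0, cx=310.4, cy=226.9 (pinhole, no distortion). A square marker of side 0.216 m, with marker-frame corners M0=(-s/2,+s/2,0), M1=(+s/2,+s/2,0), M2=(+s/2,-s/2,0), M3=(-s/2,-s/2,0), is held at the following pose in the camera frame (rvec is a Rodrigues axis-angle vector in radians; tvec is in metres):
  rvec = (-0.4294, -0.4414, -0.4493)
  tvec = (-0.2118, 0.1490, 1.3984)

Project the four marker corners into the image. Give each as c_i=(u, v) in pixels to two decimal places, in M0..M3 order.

c0=(157.88, 367.38) c1=(269.91, 324.09) c2=(212.60, 239.12) c3=(101.32, 273.85)

Intrinsics K: fx=815.4, fy=680.0, cx=310.4, cy=226.9
Marker side s = 0.216 m; corners in marker frame (Z=0):
  M0 = (-0.1080, +0.1080, 0)
  M1 = (+0.1080, +0.1080, 0)
  M2 = (+0.1080, -0.1080, 0)
  M3 = (-0.1080, -0.1080, 0)
rvec = (-0.4294, -0.4414, -0.4493), |rvec| = θ = 0.76229 rad = 43.676°
Rodrigues: sinθ=0.69058, 1−cosθ=0.27674; R = I + sinθ·[k]× + (1−cosθ)·[k]×²:
    [+0.81107 +0.49730 -0.30799]
    [-0.31677 +0.81605 +0.48346]
    [+0.49176 -0.29455 +0.81940]
t = (-0.2118, 0.1490, 1.3984) m
M0: Pc = R·M0+t = (-0.24569, +0.27134, +1.31348); u = 815.4·(-0.24569)/1.31348 + 310.4 = 157.8789, v = 680.0·(+0.27134)/1.31348 + 226.9 = 367.3771
M1: Pc = R·M1+t = (-0.07050, +0.20292, +1.41970); u = 815.4·(-0.07050)/1.41970 + 310.4 = 269.9107, v = 680.0·(+0.20292)/1.41970 + 226.9 = 324.0947
M2: Pc = R·M2+t = (-0.17791, +0.02666, +1.48332); u = 815.4·(-0.17791)/1.48332 + 310.4 = 212.5990, v = 680.0·(+0.02666)/1.48332 + 226.9 = 239.1201
M3: Pc = R·M3+t = (-0.35310, +0.09508, +1.37710); u = 815.4·(-0.35310)/1.37710 + 310.4 = 101.3226, v = 680.0·(+0.09508)/1.37710 + 226.9 = 273.8485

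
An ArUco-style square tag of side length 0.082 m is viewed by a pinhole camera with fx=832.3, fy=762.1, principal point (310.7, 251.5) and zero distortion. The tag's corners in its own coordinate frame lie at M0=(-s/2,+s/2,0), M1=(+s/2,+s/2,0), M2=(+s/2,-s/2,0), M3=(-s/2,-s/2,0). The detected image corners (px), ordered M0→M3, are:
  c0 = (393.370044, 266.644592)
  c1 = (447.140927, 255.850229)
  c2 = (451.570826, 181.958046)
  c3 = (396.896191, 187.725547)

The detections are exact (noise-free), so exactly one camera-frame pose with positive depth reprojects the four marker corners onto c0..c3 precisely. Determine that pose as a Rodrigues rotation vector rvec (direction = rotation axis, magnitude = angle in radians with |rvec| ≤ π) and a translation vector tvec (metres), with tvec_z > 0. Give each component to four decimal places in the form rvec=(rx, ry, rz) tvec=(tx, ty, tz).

rvec=(0.2115, -0.7507, -0.0630) tvec=(0.1089, -0.0298, 0.8064)

Intrinsics K: fx=832.3, fy=762.1, cx=310.7, cy=251.5
Marker side s = 0.082 m; corners in marker frame (Z=0):
  M0 = (-0.0410, +0.0410, 0)
  M1 = (+0.0410, +0.0410, 0)
  M2 = (+0.0410, -0.0410, 0)
  M3 = (-0.0410, -0.0410, 0)
Detected image corners:
  c0 = (393.370044, 266.644592) px
  c1 = (447.140927, 255.850229) px
  c2 = (451.570826, 181.958046) px
  c3 = (396.896191, 187.725547) px
Planar DLT: solve 8×8 A·h = b for H (H[2,2]=1):
  H  [+1012.06846 +62.86732 +423.14663]
  H  [+84.02566 +989.66543 +223.31740]
  H  [+0.83098 +0.26422 +1.00000]
B = K⁻¹H; ‖b₁‖=1.240102, ‖b₂‖=1.240102; λ = 2/(‖b₁‖+‖b₂‖) = 0.806385, sign → tz>0 ⇒ λ=+0.806385
r₁ = λ·B[:,0] = (+0.73041,-0.13223,+0.67009); r₂ = λ·B[:,1] = (-0.01863,+0.97686,+0.21307)
r₃ = r₁×r₂ = (-0.68275,-0.16811,+0.71105); SVD([r₁ r₂ r₃]) → R = UVᵀ:
  R  [+0.73041 -0.01863 -0.68275]
  R  [-0.13223 +0.97686 -0.16811]
  R  [+0.67009 +0.21307 +0.71105]
t = (+0.10895, -0.02982, +0.80639) m
tr R = 2.418317; θ = arccos((tr R − 1)/2) = 0.782492 rad = 44.834°
axis k = ((R−Rᵀ)₃₂, (R−Rᵀ)₁₃, (R−Rᵀ)₂₁) / (2 sinθ) = (+0.270319, -0.959394, -0.080560)
rvec = θ·k = (+0.211523, -0.750719, -0.063038)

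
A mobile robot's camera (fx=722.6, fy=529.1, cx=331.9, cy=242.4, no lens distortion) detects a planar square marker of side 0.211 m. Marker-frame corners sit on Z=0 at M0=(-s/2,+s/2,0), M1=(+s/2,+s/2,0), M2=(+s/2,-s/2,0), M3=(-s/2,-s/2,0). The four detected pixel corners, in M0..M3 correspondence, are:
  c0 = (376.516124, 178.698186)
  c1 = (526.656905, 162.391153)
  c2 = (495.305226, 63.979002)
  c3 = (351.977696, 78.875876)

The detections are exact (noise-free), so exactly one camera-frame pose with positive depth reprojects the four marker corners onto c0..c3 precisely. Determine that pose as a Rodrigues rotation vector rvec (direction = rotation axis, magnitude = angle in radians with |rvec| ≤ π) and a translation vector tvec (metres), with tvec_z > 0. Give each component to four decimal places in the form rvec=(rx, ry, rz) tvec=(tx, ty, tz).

Intrinsics K: fx=722.6, fy=529.1, cx=331.9, cy=242.4
Marker side s = 0.211 m; corners in marker frame (Z=0):
  M0 = (-0.1055, +0.1055, 0)
  M1 = (+0.1055, +0.1055, 0)
  M2 = (+0.1055, -0.1055, 0)
  M3 = (-0.1055, -0.1055, 0)
Detected image corners:
  c0 = (376.516124, 178.698186) px
  c1 = (526.656905, 162.391153) px
  c2 = (495.305226, 63.979002) px
  c3 = (351.977696, 78.875876) px
Planar DLT: solve 8×8 A·h = b for H (H[2,2]=1):
  H  [+708.96825 +33.54090 +437.52706]
  H  [-70.01176 +442.38102 +119.77759]
  H  [+0.03183 -0.22612 +1.00000]
B = K⁻¹H; ‖b₁‖=0.978133, ‖b₂‖=0.978133; λ = 2/(‖b₁‖+‖b₂‖) = 1.022356, sign → tz>0 ⇒ λ=+1.022356
r₁ = λ·B[:,0] = (+0.98812,-0.15019,+0.03255); r₂ = λ·B[:,1] = (+0.15364,+0.96070,-0.23118)
r₃ = r₁×r₂ = (+0.00345,+0.23343,+0.97237); SVD([r₁ r₂ r₃]) → R = UVᵀ:
  R  [+0.98812 +0.15364 +0.00345]
  R  [-0.15019 +0.96070 +0.23343]
  R  [+0.03255 -0.23118 +0.97237]
t = (+0.14944, -0.23694, +1.02236) m
tr R = 2.921192; θ = arccos((tr R − 1)/2) = 0.281657 rad = 16.138°
axis k = ((R−Rᵀ)₃₂, (R−Rᵀ)₁₃, (R−Rᵀ)₂₁) / (2 sinθ) = (-0.835785, -0.052332, -0.546557)
rvec = θ·k = (-0.235405, -0.014740, -0.153942)

rvec=(-0.2354, -0.0147, -0.1539) tvec=(0.1494, -0.2369, 1.0224)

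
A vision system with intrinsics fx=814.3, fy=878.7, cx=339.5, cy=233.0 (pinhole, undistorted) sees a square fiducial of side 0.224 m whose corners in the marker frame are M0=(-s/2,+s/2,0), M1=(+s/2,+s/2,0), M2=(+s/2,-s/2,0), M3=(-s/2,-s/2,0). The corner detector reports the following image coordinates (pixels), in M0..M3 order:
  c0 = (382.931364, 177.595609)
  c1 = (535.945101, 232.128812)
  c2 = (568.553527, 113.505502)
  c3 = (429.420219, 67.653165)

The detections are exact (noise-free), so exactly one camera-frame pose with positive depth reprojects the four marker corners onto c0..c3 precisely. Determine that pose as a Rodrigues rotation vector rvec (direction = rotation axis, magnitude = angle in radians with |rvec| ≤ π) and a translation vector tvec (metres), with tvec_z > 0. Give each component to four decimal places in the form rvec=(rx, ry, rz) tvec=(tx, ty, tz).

Intrinsics K: fx=814.3, fy=878.7, cx=339.5, cy=233.0
Marker side s = 0.224 m; corners in marker frame (Z=0):
  M0 = (-0.1120, +0.1120, 0)
  M1 = (+0.1120, +0.1120, 0)
  M2 = (+0.1120, -0.1120, 0)
  M3 = (-0.1120, -0.1120, 0)
Detected image corners:
  c0 = (382.931364, 177.595609) px
  c1 = (535.945101, 232.128812) px
  c2 = (568.553527, 113.505502) px
  c3 = (429.420219, 67.653165) px
Planar DLT: solve 8×8 A·h = b for H (H[2,2]=1):
  H  [+585.07521 -398.03530 +479.11692]
  H  [+202.90214 +441.76865 +144.38544]
  H  [-0.13655 -0.46118 +1.00000]
B = K⁻¹H; ‖b₁‖=0.831443, ‖b₂‖=0.831443; λ = 2/(‖b₁‖+‖b₂‖) = 1.202728, sign → tz>0 ⇒ λ=+1.202728
r₁ = λ·B[:,0] = (+0.93264,+0.32127,-0.16424); r₂ = λ·B[:,1] = (-0.35664,+0.75176,-0.55468)
r₃ = r₁×r₂ = (-0.05474,+0.57589,+0.81569); SVD([r₁ r₂ r₃]) → R = UVᵀ:
  R  [+0.93264 -0.35664 -0.05474]
  R  [+0.32127 +0.75176 +0.57589]
  R  [-0.16424 -0.55468 +0.81569]
t = (+0.20622, -0.12129, +1.20273) m
tr R = 2.500086; θ = arccos((tr R − 1)/2) = 0.722669 rad = 41.406°
axis k = ((R−Rᵀ)₃₂, (R−Rᵀ)₁₃, (R−Rᵀ)₂₁) / (2 sinθ) = (-0.854691, +0.082780, +0.512495)
rvec = θ·k = (-0.617659, +0.059823, +0.370365)

rvec=(-0.6177, 0.0598, 0.3704) tvec=(0.2062, -0.1213, 1.2027)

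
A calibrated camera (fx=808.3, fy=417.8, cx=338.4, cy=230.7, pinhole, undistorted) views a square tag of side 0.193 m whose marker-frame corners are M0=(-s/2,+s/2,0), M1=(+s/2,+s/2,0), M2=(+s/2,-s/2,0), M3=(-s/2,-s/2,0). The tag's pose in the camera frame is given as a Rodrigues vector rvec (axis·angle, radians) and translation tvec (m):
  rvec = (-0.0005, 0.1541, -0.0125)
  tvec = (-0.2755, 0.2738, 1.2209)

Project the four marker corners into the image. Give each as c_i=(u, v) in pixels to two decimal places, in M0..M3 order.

c0=(96.58, 356.32) c1=(218.45, 358.57) c2=(216.88, 291.70) c3=(95.07, 291.05)

Intrinsics K: fx=808.3, fy=417.8, cx=338.4, cy=230.7
Marker side s = 0.193 m; corners in marker frame (Z=0):
  M0 = (-0.0965, +0.0965, 0)
  M1 = (+0.0965, +0.0965, 0)
  M2 = (+0.0965, -0.0965, 0)
  M3 = (-0.0965, -0.0965, 0)
rvec = (-0.0005, 0.1541, -0.0125), |rvec| = θ = 0.15461 rad = 8.858°
Rodrigues: sinθ=0.15399, 1−cosθ=0.01193; R = I + sinθ·[k]× + (1−cosθ)·[k]×²:
    [+0.98807 +0.01241 +0.15349]
    [-0.01249 +0.99992 -0.00046]
    [-0.15348 -0.00146 +0.98815]
t = (-0.2755, 0.2738, 1.2209) m
M0: Pc = R·M0+t = (-0.36965, +0.37150, +1.23557); u = 808.3·(-0.36965)/1.23557 + 338.4 = 96.5772, v = 417.8·(+0.37150)/1.23557 + 230.7 = 356.3195
M1: Pc = R·M1+t = (-0.17895, +0.36909, +1.20595); u = 808.3·(-0.17895)/1.20595 + 338.4 = 218.4546, v = 417.8·(+0.36909)/1.20595 + 230.7 = 358.5701
M2: Pc = R·M2+t = (-0.18135, +0.17610, +1.20623); u = 808.3·(-0.18135)/1.20623 + 338.4 = 216.8774, v = 417.8·(+0.17610)/1.20623 + 230.7 = 291.6963
M3: Pc = R·M3+t = (-0.37205, +0.17851, +1.23585); u = 808.3·(-0.37205)/1.23585 + 338.4 = 95.0656, v = 417.8·(+0.17851)/1.23585 + 230.7 = 291.0491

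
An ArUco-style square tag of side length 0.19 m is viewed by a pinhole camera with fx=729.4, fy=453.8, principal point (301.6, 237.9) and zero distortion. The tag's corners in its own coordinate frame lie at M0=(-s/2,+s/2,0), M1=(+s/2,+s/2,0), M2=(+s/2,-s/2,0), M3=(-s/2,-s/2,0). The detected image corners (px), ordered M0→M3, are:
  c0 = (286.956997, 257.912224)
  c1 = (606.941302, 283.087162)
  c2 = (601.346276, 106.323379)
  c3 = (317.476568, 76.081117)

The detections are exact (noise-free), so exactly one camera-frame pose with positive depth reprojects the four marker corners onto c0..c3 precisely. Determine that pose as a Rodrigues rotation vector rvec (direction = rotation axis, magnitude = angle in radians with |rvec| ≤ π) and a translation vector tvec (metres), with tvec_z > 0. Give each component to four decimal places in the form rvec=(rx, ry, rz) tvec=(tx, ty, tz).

rvec=(-0.2723, -0.1261, 0.1146) tvec=(0.0945, -0.0606, 0.4436)

Intrinsics K: fx=729.4, fy=453.8, cx=301.6, cy=237.9
Marker side s = 0.19 m; corners in marker frame (Z=0):
  M0 = (-0.0950, +0.0950, 0)
  M1 = (+0.0950, +0.0950, 0)
  M2 = (+0.0950, -0.0950, 0)
  M3 = (-0.0950, -0.0950, 0)
Detected image corners:
  c0 = (286.956997, 257.912224) px
  c1 = (606.941302, 283.087162) px
  c2 = (601.346276, 106.323379) px
  c3 = (317.476568, 76.081117) px
Planar DLT: solve 8×8 A·h = b for H (H[2,2]=1):
  H  [+1694.28944 -344.10821 +457.05317]
  H  [+190.83363 +831.33209 +175.89708]
  H  [+0.24448 -0.61945 +1.00000]
B = K⁻¹H; ‖b₁‖=2.254214, ‖b₂‖=2.254214; λ = 2/(‖b₁‖+‖b₂‖) = 0.443614, sign → tz>0 ⇒ λ=+0.443614
r₁ = λ·B[:,0] = (+0.98560,+0.12969,+0.10845); r₂ = λ·B[:,1] = (-0.09566,+0.95673,-0.27480)
r₃ = r₁×r₂ = (-0.13940,+0.26047,+0.95537); SVD([r₁ r₂ r₃]) → R = UVᵀ:
  R  [+0.98560 -0.09566 -0.13940]
  R  [+0.12969 +0.95673 +0.26047]
  R  [+0.10845 -0.27480 +0.95537]
t = (+0.09455, -0.06061, +0.44361) m
tr R = 2.897702; θ = arccos((tr R − 1)/2) = 0.321219 rad = 18.405°
axis k = ((R−Rᵀ)₃₂, (R−Rᵀ)₁₃, (R−Rᵀ)₂₁) / (2 sinθ) = (-0.847683, -0.392519, +0.356880)
rvec = θ·k = (-0.272292, -0.126085, +0.114637)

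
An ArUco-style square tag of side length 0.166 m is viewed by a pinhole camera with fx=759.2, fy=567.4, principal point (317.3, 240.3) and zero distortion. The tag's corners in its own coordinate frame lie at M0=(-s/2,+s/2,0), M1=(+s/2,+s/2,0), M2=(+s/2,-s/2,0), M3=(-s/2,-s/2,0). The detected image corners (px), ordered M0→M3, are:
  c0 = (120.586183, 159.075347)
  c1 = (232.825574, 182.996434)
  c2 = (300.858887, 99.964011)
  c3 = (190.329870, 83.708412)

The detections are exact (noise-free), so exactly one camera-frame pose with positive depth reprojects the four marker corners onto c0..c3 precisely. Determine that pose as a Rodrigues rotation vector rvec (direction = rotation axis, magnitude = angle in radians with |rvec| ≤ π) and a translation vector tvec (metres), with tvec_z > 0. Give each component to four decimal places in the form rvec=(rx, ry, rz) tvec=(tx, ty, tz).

Intrinsics K: fx=759.2, fy=567.4, cx=317.3, cy=240.3
Marker side s = 0.166 m; corners in marker frame (Z=0):
  M0 = (-0.0830, +0.0830, 0)
  M1 = (+0.0830, +0.0830, 0)
  M2 = (+0.0830, -0.0830, 0)
  M3 = (-0.0830, -0.0830, 0)
Detected image corners:
  c0 = (120.586183, 159.075347) px
  c1 = (232.825574, 182.996434) px
  c2 = (300.858887, 99.964011) px
  c3 = (190.329870, 83.708412) px
Planar DLT: solve 8×8 A·h = b for H (H[2,2]=1):
  H  [+568.68623 -497.89836 +210.03393]
  H  [+56.68657 +424.70035 +129.74547]
  H  [-0.48371 -0.39167 +1.00000]
B = K⁻¹H; ‖b₁‖=1.109810, ‖b₂‖=1.109810; λ = 2/(‖b₁‖+‖b₂‖) = 0.901055, sign → tz>0 ⇒ λ=+0.901055
r₁ = λ·B[:,0] = (+0.85710,+0.27461,-0.43585); r₂ = λ·B[:,1] = (-0.44343,+0.82390,-0.35291)
r₃ = r₁×r₂ = (+0.26219,+0.49575,+0.82794); SVD([r₁ r₂ r₃]) → R = UVᵀ:
  R  [+0.85710 -0.44343 +0.26219]
  R  [+0.27461 +0.82390 +0.49575]
  R  [-0.43585 -0.35291 +0.82794]
t = (-0.12731, -0.17557, +0.90106) m
tr R = 2.508949; θ = arccos((tr R − 1)/2) = 0.715943 rad = 41.021°
axis k = ((R−Rᵀ)₃₂, (R−Rᵀ)₁₃, (R−Rᵀ)₂₁) / (2 sinθ) = (-0.646526, +0.531772, +0.547013)
rvec = θ·k = (-0.462875, +0.380719, +0.391630)

rvec=(-0.4629, 0.3807, 0.3916) tvec=(-0.1273, -0.1756, 0.9011)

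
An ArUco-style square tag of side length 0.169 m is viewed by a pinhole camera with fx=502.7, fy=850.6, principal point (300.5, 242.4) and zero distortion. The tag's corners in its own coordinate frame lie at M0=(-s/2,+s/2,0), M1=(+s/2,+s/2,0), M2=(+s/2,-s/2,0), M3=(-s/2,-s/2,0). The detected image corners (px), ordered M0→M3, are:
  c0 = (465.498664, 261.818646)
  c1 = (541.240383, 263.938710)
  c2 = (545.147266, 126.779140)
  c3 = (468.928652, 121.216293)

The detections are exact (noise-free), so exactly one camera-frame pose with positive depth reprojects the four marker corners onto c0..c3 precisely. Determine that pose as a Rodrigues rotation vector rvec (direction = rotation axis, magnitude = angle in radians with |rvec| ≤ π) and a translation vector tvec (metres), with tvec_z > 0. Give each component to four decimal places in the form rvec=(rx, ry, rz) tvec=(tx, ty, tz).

rvec=(0.0477, -0.1509, 0.0227) tvec=(0.4230, -0.0593, 1.0365)

Intrinsics K: fx=502.7, fy=850.6, cx=300.5, cy=242.4
Marker side s = 0.169 m; corners in marker frame (Z=0):
  M0 = (-0.0845, +0.0845, 0)
  M1 = (+0.0845, +0.0845, 0)
  M2 = (+0.0845, -0.0845, 0)
  M3 = (-0.0845, -0.0845, 0)
Detected image corners:
  c0 = (465.498664, 261.818646) px
  c1 = (541.240383, 263.938710) px
  c2 = (545.147266, 126.779140) px
  c3 = (468.928652, 121.216293) px
Planar DLT: solve 8×8 A·h = b for H (H[2,2]=1):
  H  [+523.06927 +0.58704 +505.66385]
  H  [+50.83033 +830.19837 +193.72094]
  H  [+0.14546 +0.04416 +1.00000]
B = K⁻¹H; ‖b₁‖=0.964771, ‖b₂‖=0.964771; λ = 2/(‖b₁‖+‖b₂‖) = 1.036515, sign → tz>0 ⇒ λ=+1.036515
r₁ = λ·B[:,0] = (+0.98839,+0.01897,+0.15077); r₂ = λ·B[:,1] = (-0.02615,+0.99861,+0.04578)
r₃ = r₁×r₂ = (-0.14969,-0.04919,+0.98751); SVD([r₁ r₂ r₃]) → R = UVᵀ:
  R  [+0.98839 -0.02615 -0.14969]
  R  [+0.01897 +0.99861 -0.04919]
  R  [+0.15077 +0.04578 +0.98751]
t = (+0.42303, -0.05932, +1.03651) m
tr R = 2.974504; θ = arccos((tr R − 1)/2) = 0.159846 rad = 9.158°
axis k = ((R−Rᵀ)₃₂, (R−Rᵀ)₁₃, (R−Rᵀ)₂₁) / (2 sinθ) = (+0.298311, -0.943883, +0.141759)
rvec = θ·k = (+0.047684, -0.150876, +0.022660)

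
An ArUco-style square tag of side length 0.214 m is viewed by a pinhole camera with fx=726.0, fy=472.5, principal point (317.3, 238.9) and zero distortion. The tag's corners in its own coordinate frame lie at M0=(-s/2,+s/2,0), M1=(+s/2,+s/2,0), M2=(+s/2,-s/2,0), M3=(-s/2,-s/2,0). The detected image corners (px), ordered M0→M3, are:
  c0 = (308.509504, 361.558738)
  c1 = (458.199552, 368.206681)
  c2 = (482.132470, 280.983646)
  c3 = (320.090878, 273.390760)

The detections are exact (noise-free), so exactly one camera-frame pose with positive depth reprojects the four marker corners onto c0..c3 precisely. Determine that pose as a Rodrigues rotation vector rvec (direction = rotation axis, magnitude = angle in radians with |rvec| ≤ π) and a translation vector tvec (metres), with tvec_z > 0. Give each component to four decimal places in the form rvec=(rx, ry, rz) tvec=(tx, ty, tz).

rvec=(0.3798, -0.0058, 0.0762) tvec=(0.1023, 0.1764, 0.9934)

Intrinsics K: fx=726.0, fy=472.5, cx=317.3, cy=238.9
Marker side s = 0.214 m; corners in marker frame (Z=0):
  M0 = (-0.1070, +0.1070, 0)
  M1 = (+0.1070, +0.1070, 0)
  M2 = (+0.1070, -0.1070, 0)
  M3 = (-0.1070, -0.1070, 0)
Detected image corners:
  c0 = (308.509504, 361.558738) px
  c1 = (458.199552, 368.206681) px
  c2 = (482.132470, 280.983646) px
  c3 = (320.090878, 273.390760) px
Planar DLT: solve 8×8 A·h = b for H (H[2,2]=1):
  H  [+735.07800 +63.10364 +392.04674]
  H  [+39.63749 +529.40248 +322.79071]
  H  [+0.02010 +0.37259 +1.00000]
B = K⁻¹H; ‖b₁‖=1.006625, ‖b₂‖=1.006625; λ = 2/(‖b₁‖+‖b₂‖) = 0.993419, sign → tz>0 ⇒ λ=+0.993419
r₁ = λ·B[:,0] = (+0.99711,+0.07324,+0.01997); r₂ = λ·B[:,1] = (-0.07542,+0.92591,+0.37014)
r₃ = r₁×r₂ = (+0.00862,-0.37058,+0.92876); SVD([r₁ r₂ r₃]) → R = UVᵀ:
  R  [+0.99711 -0.07542 +0.00862]
  R  [+0.07324 +0.92591 -0.37058]
  R  [+0.01997 +0.37014 +0.92876]
t = (+0.10228, +0.17638, +0.99342) m
tr R = 2.851785; θ = arccos((tr R − 1)/2) = 0.387406 rad = 22.197°
axis k = ((R−Rᵀ)₃₂, (R−Rᵀ)₁₃, (R−Rᵀ)₂₁) / (2 sinθ) = (+0.980337, -0.015015, +0.196757)
rvec = θ·k = (+0.379788, -0.005817, +0.076225)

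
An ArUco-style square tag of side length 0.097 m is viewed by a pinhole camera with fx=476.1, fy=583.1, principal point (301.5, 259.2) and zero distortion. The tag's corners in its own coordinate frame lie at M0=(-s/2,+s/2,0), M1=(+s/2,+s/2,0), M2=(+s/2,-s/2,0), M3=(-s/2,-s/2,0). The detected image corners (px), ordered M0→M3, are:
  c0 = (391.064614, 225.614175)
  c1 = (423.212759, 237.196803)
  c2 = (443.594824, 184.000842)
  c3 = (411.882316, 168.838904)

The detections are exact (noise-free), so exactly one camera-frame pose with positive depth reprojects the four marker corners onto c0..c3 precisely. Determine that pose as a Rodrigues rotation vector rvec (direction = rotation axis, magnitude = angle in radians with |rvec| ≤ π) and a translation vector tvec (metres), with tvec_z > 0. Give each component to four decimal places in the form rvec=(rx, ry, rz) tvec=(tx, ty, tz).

rvec=(0.3527, -0.5812, 0.2932) tvec=(0.2319, -0.0892, 0.9496)

Intrinsics K: fx=476.1, fy=583.1, cx=301.5, cy=259.2
Marker side s = 0.097 m; corners in marker frame (Z=0):
  M0 = (-0.0485, +0.0485, 0)
  M1 = (+0.0485, +0.0485, 0)
  M2 = (+0.0485, -0.0485, 0)
  M3 = (-0.0485, -0.0485, 0)
Detected image corners:
  c0 = (391.064614, 225.614175) px
  c1 = (423.212759, 237.196803) px
  c2 = (443.594824, 184.000842) px
  c3 = (411.882316, 168.838904) px
Planar DLT: solve 8×8 A·h = b for H (H[2,2]=1):
  H  [+583.69392 -106.83456 +417.78447]
  H  [+261.94607 +617.83655 +204.44727]
  H  [+0.60964 +0.25266 +1.00000]
B = K⁻¹H; ‖b₁‖=1.053043, ‖b₂‖=1.053043; λ = 2/(‖b₁‖+‖b₂‖) = 0.949629, sign → tz>0 ⇒ λ=+0.949629
r₁ = λ·B[:,0] = (+0.79761,+0.16925,+0.57893); r₂ = λ·B[:,1] = (-0.36503,+0.89955,+0.23993)
r₃ = r₁×r₂ = (-0.48017,-0.40270,+0.77928); SVD([r₁ r₂ r₃]) → R = UVᵀ:
  R  [+0.79761 -0.36503 -0.48017]
  R  [+0.16925 +0.89955 -0.40270]
  R  [+0.57893 +0.23993 +0.77928]
t = (+0.23194, -0.08917, +0.94963) m
tr R = 2.476436; θ = arccos((tr R − 1)/2) = 0.740371 rad = 42.420°
axis k = ((R−Rᵀ)₃₂, (R−Rᵀ)₁₃, (R−Rᵀ)₂₁) / (2 sinθ) = (+0.476334, -0.785029, +0.396026)
rvec = θ·k = (+0.352664, -0.581213, +0.293206)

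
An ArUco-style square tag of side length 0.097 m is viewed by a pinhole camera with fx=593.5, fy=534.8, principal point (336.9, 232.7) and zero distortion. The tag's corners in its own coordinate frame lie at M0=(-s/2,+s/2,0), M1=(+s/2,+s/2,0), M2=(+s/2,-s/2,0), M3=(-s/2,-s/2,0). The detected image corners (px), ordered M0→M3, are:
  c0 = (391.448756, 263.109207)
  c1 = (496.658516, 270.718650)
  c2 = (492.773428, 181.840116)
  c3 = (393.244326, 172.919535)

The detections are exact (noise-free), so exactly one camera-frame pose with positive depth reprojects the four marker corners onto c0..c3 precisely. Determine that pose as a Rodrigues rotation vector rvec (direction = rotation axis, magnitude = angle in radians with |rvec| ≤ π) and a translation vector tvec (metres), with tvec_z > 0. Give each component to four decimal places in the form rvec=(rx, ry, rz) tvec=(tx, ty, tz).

Intrinsics K: fx=593.5, fy=534.8, cx=336.9, cy=232.7
Marker side s = 0.097 m; corners in marker frame (Z=0):
  M0 = (-0.0485, +0.0485, 0)
  M1 = (+0.0485, +0.0485, 0)
  M2 = (+0.0485, -0.0485, 0)
  M3 = (-0.0485, -0.0485, 0)
Detected image corners:
  c0 = (391.448756, 263.109207) px
  c1 = (496.658516, 270.718650) px
  c2 = (492.773428, 181.840116) px
  c3 = (393.244326, 172.919535) px
Planar DLT: solve 8×8 A·h = b for H (H[2,2]=1):
  H  [+1145.00696 -243.59818 +444.02306]
  H  [+130.70598 +795.41695 +220.94114]
  H  [+0.20397 -0.57416 +1.00000]
B = K⁻¹H; ‖b₁‖=1.831522, ‖b₂‖=1.831522; λ = 2/(‖b₁‖+‖b₂‖) = 0.545994, sign → tz>0 ⇒ λ=+0.545994
r₁ = λ·B[:,0] = (+0.99014,+0.08498,+0.11137); r₂ = λ·B[:,1] = (-0.04615,+0.94847,-0.31349)
r₃ = r₁×r₂ = (-0.13227,+0.30526,+0.94304); SVD([r₁ r₂ r₃]) → R = UVᵀ:
  R  [+0.99014 -0.04615 -0.13227]
  R  [+0.08498 +0.94847 +0.30526]
  R  [+0.11137 -0.31349 +0.94304]
t = (+0.09855, -0.01200, +0.54599) m
tr R = 2.881648; θ = arccos((tr R − 1)/2) = 0.345743 rad = 19.810°
axis k = ((R−Rᵀ)₃₂, (R−Rᵀ)₁₃, (R−Rᵀ)₂₁) / (2 sinθ) = (-0.912886, -0.359456, +0.193470)
rvec = θ·k = (-0.315624, -0.124280, +0.066891)

rvec=(-0.3156, -0.1243, 0.0669) tvec=(0.0985, -0.0120, 0.5460)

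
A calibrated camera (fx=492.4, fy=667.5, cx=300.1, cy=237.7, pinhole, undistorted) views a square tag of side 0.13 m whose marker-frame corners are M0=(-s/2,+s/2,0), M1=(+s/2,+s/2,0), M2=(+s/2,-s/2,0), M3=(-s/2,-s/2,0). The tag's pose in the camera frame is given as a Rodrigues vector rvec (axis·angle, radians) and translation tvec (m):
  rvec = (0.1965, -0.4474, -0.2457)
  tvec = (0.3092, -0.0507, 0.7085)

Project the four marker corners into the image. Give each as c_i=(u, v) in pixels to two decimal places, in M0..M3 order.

c0=(486.94, 265.56) c1=(548.41, 231.64) c2=(542.22, 116.51) c3=(477.39, 143.00)

Intrinsics K: fx=492.4, fy=667.5, cx=300.1, cy=237.7
Marker side s = 0.13 m; corners in marker frame (Z=0):
  M0 = (-0.0650, +0.0650, 0)
  M1 = (+0.0650, +0.0650, 0)
  M2 = (+0.0650, -0.0650, 0)
  M3 = (-0.0650, -0.0650, 0)
rvec = (0.1965, -0.4474, -0.2457), |rvec| = θ = 0.54694 rad = 31.338°
Rodrigues: sinθ=0.52008, 1−cosθ=0.14588; R = I + sinθ·[k]× + (1−cosθ)·[k]×²:
    [+0.87295 +0.19076 -0.44897]
    [-0.27650 +0.95173 -0.13324]
    [+0.40188 +0.24045 +0.88356]
t = (0.3092, -0.0507, 0.7085) m
M0: Pc = R·M0+t = (+0.26486, +0.02914, +0.69801); u = 492.4·(+0.26486)/0.69801 + 300.1 = 486.9404, v = 667.5·(+0.02914)/0.69801 + 237.7 = 265.5619
M1: Pc = R·M1+t = (+0.37834, -0.00681, +0.75025); u = 492.4·(+0.37834)/0.75025 + 300.1 = 548.4101, v = 667.5·(-0.00681)/0.75025 + 237.7 = 231.6409
M2: Pc = R·M2+t = (+0.35354, -0.13054, +0.71899); u = 492.4·(+0.35354)/0.71899 + 300.1 = 542.2223, v = 667.5·(-0.13054)/0.71899 + 237.7 = 116.5134
M3: Pc = R·M3+t = (+0.24006, -0.09459, +0.66675); u = 492.4·(+0.24006)/0.66675 + 300.1 = 477.3859, v = 667.5·(-0.09459)/0.66675 + 237.7 = 143.0036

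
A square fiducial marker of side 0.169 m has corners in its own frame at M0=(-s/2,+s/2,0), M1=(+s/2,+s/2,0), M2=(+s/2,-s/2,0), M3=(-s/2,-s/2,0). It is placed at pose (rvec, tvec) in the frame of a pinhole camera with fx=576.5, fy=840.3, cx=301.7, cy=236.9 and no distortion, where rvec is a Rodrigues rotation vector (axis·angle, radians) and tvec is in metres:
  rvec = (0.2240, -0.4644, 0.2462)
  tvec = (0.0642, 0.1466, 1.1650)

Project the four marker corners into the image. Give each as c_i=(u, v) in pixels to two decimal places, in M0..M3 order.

c0=(285.04, 392.69) c1=(355.38, 403.88) c2=(379.77, 294.79) c3=(309.49, 275.61)

Intrinsics K: fx=576.5, fy=840.3, cx=301.7, cy=236.9
Marker side s = 0.169 m; corners in marker frame (Z=0):
  M0 = (-0.0845, +0.0845, 0)
  M1 = (+0.0845, +0.0845, 0)
  M2 = (+0.0845, -0.0845, 0)
  M3 = (-0.0845, -0.0845, 0)
rvec = (0.2240, -0.4644, 0.2462), |rvec| = θ = 0.57136 rad = 32.737°
Rodrigues: sinθ=0.54078, 1−cosθ=0.15884; R = I + sinθ·[k]× + (1−cosθ)·[k]×²:
    [+0.86558 -0.28363 -0.41271]
    [+0.18241 +0.94610 -0.26764]
    [+0.46637 +0.15638 +0.87066]
t = (0.0642, 0.1466, 1.1650) m
M0: Pc = R·M0+t = (-0.03291, +0.21113, +1.13881); u = 576.5·(-0.03291)/1.13881 + 301.7 = 285.0407, v = 840.3·(+0.21113)/1.13881 + 236.9 = 392.6894
M1: Pc = R·M1+t = (+0.11337, +0.24196, +1.21762); u = 576.5·(+0.11337)/1.21762 + 301.7 = 355.3785, v = 840.3·(+0.24196)/1.21762 + 236.9 = 403.8793
M2: Pc = R·M2+t = (+0.16131, +0.08207, +1.19119); u = 576.5·(+0.16131)/1.19119 + 301.7 = 379.7681, v = 840.3·(+0.08207)/1.19119 + 236.9 = 294.7932
M3: Pc = R·M3+t = (+0.01503, +0.05124, +1.11238); u = 576.5·(+0.01503)/1.11238 + 301.7 = 309.4873, v = 840.3·(+0.05124)/1.11238 + 236.9 = 275.6083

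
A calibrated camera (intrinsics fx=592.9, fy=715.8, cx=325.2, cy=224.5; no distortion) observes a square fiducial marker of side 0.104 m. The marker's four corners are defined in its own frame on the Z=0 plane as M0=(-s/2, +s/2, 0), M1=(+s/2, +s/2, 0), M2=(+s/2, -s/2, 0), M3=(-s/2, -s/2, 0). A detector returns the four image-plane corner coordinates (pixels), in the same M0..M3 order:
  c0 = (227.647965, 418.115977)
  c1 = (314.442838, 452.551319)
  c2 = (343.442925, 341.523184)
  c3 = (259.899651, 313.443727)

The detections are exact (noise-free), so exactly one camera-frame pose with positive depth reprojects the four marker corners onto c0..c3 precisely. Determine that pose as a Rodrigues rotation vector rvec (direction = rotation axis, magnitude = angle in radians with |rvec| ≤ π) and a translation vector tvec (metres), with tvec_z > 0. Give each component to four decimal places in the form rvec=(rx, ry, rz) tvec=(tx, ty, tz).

Intrinsics K: fx=592.9, fy=715.8, cx=325.2, cy=224.5
Marker side s = 0.104 m; corners in marker frame (Z=0):
  M0 = (-0.0520, +0.0520, 0)
  M1 = (+0.0520, +0.0520, 0)
  M2 = (+0.0520, -0.0520, 0)
  M3 = (-0.0520, -0.0520, 0)
Detected image corners:
  c0 = (227.647965, 418.115977) px
  c1 = (314.442838, 452.551319) px
  c2 = (343.442925, 341.523184) px
  c3 = (259.899651, 313.443727) px
Planar DLT: solve 8×8 A·h = b for H (H[2,2]=1):
  H  [+699.15168 -442.86112 +285.84699]
  H  [+140.74963 +839.17674 +379.62012]
  H  [-0.41683 -0.51698 +1.00000]
B = K⁻¹H; ‖b₁‖=1.504294, ‖b₂‖=1.504294; λ = 2/(‖b₁‖+‖b₂‖) = 0.664764, sign → tz>0 ⇒ λ=+0.664764
r₁ = λ·B[:,0] = (+0.93588,+0.21762,-0.27709); r₂ = λ·B[:,1] = (-0.30804,+0.88713,-0.34367)
r₃ = r₁×r₂ = (+0.17103,+0.40699,+0.89728); SVD([r₁ r₂ r₃]) → R = UVᵀ:
  R  [+0.93588 -0.30804 +0.17103]
  R  [+0.21762 +0.88713 +0.40699]
  R  [-0.27709 -0.34367 +0.89728]
t = (-0.04412, +0.14406, +0.66476) m
tr R = 2.720286; θ = arccos((tr R − 1)/2) = 0.535246 rad = 30.667°
axis k = ((R−Rᵀ)₃₂, (R−Rᵀ)₁₃, (R−Rᵀ)₂₁) / (2 sinθ) = (-0.735866, +0.439284, +0.515297)
rvec = θ·k = (-0.393869, +0.235125, +0.275811)

rvec=(-0.3939, 0.2351, 0.2758) tvec=(-0.0441, 0.1441, 0.6648)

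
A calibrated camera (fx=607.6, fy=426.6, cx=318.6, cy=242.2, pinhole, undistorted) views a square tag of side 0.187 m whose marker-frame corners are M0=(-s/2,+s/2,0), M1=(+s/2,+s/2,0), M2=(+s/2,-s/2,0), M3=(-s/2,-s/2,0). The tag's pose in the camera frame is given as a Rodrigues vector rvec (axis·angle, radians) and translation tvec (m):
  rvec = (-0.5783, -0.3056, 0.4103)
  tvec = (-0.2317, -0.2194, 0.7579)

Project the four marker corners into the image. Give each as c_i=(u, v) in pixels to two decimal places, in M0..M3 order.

c0=(18.10, 123.94) c1=(169.27, 179.44) c2=(228.27, 114.36) c3=(100.01, 63.94)

Intrinsics K: fx=607.6, fy=426.6, cx=318.6, cy=242.2
Marker side s = 0.187 m; corners in marker frame (Z=0):
  M0 = (-0.0935, +0.0935, 0)
  M1 = (+0.0935, +0.0935, 0)
  M2 = (+0.0935, -0.0935, 0)
  M3 = (-0.0935, -0.0935, 0)
rvec = (-0.5783, -0.3056, 0.4103), |rvec| = θ = 0.77212 rad = 44.239°
Rodrigues: sinθ=0.69766, 1−cosθ=0.28357; R = I + sinθ·[k]× + (1−cosθ)·[k]×²:
    [+0.87551 -0.28667 -0.38899]
    [+0.45479 +0.76086 +0.46289]
    [+0.16327 -0.58217 +0.79651]
t = (-0.2317, -0.2194, 0.7579) m
M0: Pc = R·M0+t = (-0.34036, -0.19078, +0.68820); u = 607.6·(-0.34036)/0.68820 + 318.6 = 18.0998, v = 426.6·(-0.19078)/0.68820 + 242.2 = 123.9381
M1: Pc = R·M1+t = (-0.17664, -0.10574, +0.71873); u = 607.6·(-0.17664)/0.71873 + 318.6 = 169.2694, v = 426.6·(-0.10574)/0.71873 + 242.2 = 179.4403
M2: Pc = R·M2+t = (-0.12304, -0.24802, +0.82760); u = 607.6·(-0.12304)/0.82760 + 318.6 = 228.2698, v = 426.6·(-0.24802)/0.82760 + 242.2 = 114.3553
M3: Pc = R·M3+t = (-0.28676, -0.33306, +0.79707); u = 607.6·(-0.28676)/0.79707 + 318.6 = 100.0074, v = 426.6·(-0.33306)/0.79707 + 242.2 = 63.9407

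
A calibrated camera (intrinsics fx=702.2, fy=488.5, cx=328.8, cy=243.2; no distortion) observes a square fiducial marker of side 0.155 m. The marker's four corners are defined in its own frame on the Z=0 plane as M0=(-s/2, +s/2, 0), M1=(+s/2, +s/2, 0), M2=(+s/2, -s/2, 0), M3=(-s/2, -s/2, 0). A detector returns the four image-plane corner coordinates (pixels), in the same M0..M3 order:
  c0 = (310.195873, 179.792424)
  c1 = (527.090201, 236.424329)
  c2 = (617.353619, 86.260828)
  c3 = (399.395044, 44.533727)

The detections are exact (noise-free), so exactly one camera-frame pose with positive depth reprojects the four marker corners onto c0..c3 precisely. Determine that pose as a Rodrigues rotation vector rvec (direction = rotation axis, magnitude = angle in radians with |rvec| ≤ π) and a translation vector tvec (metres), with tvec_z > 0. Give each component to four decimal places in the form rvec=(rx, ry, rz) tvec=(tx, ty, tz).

rvec=(-0.1602, 0.2617, 0.4042) tvec=(0.0874, -0.1049, 0.4709)

Intrinsics K: fx=702.2, fy=488.5, cx=328.8, cy=243.2
Marker side s = 0.155 m; corners in marker frame (Z=0):
  M0 = (-0.0775, +0.0775, 0)
  M1 = (+0.0775, +0.0775, 0)
  M2 = (+0.0775, -0.0775, 0)
  M3 = (-0.0775, -0.0775, 0)
Detected image corners:
  c0 = (310.195873, 179.792424) px
  c1 = (527.090201, 236.424329) px
  c2 = (617.353619, 86.260828) px
  c3 = (399.395044, 44.533727) px
Planar DLT: solve 8×8 A·h = b for H (H[2,2]=1):
  H  [+1124.96323 -678.78101 +459.20862]
  H  [+234.50790 +888.97077 +134.41704]
  H  [-0.59944 -0.21581 +1.00000]
B = K⁻¹H; ‖b₁‖=2.123694, ‖b₂‖=2.123694; λ = 2/(‖b₁‖+‖b₂‖) = 0.470878, sign → tz>0 ⇒ λ=+0.470878
r₁ = λ·B[:,0] = (+0.88654,+0.36657,-0.28226); r₂ = λ·B[:,1] = (-0.40759,+0.90749,-0.10162)
r₃ = r₁×r₂ = (+0.21890,+0.20514,+0.95394); SVD([r₁ r₂ r₃]) → R = UVᵀ:
  R  [+0.88654 -0.40759 +0.21890]
  R  [+0.36657 +0.90749 +0.20514]
  R  [-0.28226 -0.10162 +0.95394]
t = (+0.08745, -0.10486, +0.47088) m
tr R = 2.747972; θ = arccos((tr R − 1)/2) = 0.507451 rad = 29.075°
axis k = ((R−Rᵀ)₃₂, (R−Rᵀ)₁₃, (R−Rᵀ)₂₁) / (2 sinθ) = (-0.315625, +0.515652, +0.796545)
rvec = θ·k = (-0.160164, +0.261668, +0.404208)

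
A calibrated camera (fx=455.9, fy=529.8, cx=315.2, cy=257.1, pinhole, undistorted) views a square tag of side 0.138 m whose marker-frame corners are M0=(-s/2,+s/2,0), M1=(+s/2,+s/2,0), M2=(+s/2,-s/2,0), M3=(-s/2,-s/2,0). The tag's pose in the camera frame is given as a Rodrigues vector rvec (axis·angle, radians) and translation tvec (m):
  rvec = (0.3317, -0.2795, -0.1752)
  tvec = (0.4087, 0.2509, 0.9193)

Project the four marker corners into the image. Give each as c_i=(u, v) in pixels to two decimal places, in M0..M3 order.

c0=(488.38, 445.78) c1=(544.44, 422.91) c2=(547.85, 356.92) c3=(488.89, 378.53)

Intrinsics K: fx=455.9, fy=529.8, cx=315.2, cy=257.1
Marker side s = 0.138 m; corners in marker frame (Z=0):
  M0 = (-0.0690, +0.0690, 0)
  M1 = (+0.0690, +0.0690, 0)
  M2 = (+0.0690, -0.0690, 0)
  M3 = (-0.0690, -0.0690, 0)
rvec = (0.3317, -0.2795, -0.1752), |rvec| = θ = 0.46780 rad = 26.803°
Rodrigues: sinθ=0.45093, 1−cosθ=0.10744; R = I + sinθ·[k]× + (1−cosθ)·[k]×²:
    [+0.94658 +0.12336 -0.29795]
    [-0.21440 +0.93091 -0.29569]
    [+0.24089 +0.34377 +0.90763]
t = (0.4087, 0.2509, 0.9193) m
M0: Pc = R·M0+t = (+0.35190, +0.32993, +0.92640); u = 455.9·(+0.35190)/0.92640 + 315.2 = 488.3763, v = 529.8·(+0.32993)/0.92640 + 257.1 = 445.7821
M1: Pc = R·M1+t = (+0.48253, +0.30034, +0.95964); u = 455.9·(+0.48253)/0.95964 + 315.2 = 544.4351, v = 529.8·(+0.30034)/0.95964 + 257.1 = 422.9119
M2: Pc = R·M2+t = (+0.46550, +0.17187, +0.91220); u = 455.9·(+0.46550)/0.91220 + 315.2 = 547.8486, v = 529.8·(+0.17187)/0.91220 + 257.1 = 356.9231
M3: Pc = R·M3+t = (+0.33487, +0.20146, +0.87896); u = 455.9·(+0.33487)/0.87896 + 315.2 = 488.8932, v = 529.8·(+0.20146)/0.87896 + 257.1 = 378.5319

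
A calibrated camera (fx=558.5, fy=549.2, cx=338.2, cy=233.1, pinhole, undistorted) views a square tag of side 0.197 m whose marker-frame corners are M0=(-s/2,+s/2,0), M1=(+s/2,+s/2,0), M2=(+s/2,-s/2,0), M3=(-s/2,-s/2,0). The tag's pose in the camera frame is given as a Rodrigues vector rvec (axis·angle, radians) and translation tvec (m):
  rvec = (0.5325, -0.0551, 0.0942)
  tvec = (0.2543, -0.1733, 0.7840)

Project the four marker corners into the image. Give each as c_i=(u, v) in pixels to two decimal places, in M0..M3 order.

c0=(437.00, 169.10) c1=(565.25, 179.94) c2=(611.06, 47.79) c3=(466.24, 32.72)

Intrinsics K: fx=558.5, fy=549.2, cx=338.2, cy=233.1
Marker side s = 0.197 m; corners in marker frame (Z=0):
  M0 = (-0.0985, +0.0985, 0)
  M1 = (+0.0985, +0.0985, 0)
  M2 = (+0.0985, -0.0985, 0)
  M3 = (-0.0985, -0.0985, 0)
rvec = (0.5325, -0.0551, 0.0942), |rvec| = θ = 0.54357 rad = 31.144°
Rodrigues: sinθ=0.51719, 1−cosθ=0.14413; R = I + sinθ·[k]× + (1−cosθ)·[k]×²:
    [+0.99419 -0.10394 -0.02796]
    [+0.07532 +0.85735 -0.50919]
    [+0.07690 +0.50413 +0.86020]
t = (0.2543, -0.1733, 0.7840) m
M0: Pc = R·M0+t = (+0.14613, -0.09627, +0.82608); u = 558.5·(+0.14613)/0.82608 + 338.2 = 436.9986, v = 549.2·(-0.09627)/0.82608 + 233.1 = 169.0975
M1: Pc = R·M1+t = (+0.34199, -0.08143, +0.84123); u = 558.5·(+0.34199)/0.84123 + 338.2 = 565.2495, v = 549.2·(-0.08143)/0.84123 + 233.1 = 179.9367
M2: Pc = R·M2+t = (+0.36247, -0.25033, +0.74192); u = 558.5·(+0.36247)/0.74192 + 338.2 = 611.0569, v = 549.2·(-0.25033)/0.74192 + 233.1 = 47.7945
M3: Pc = R·M3+t = (+0.16661, -0.26517, +0.72677); u = 558.5·(+0.16661)/0.72677 + 338.2 = 466.2352, v = 549.2·(-0.26517)/0.72677 + 233.1 = 32.7199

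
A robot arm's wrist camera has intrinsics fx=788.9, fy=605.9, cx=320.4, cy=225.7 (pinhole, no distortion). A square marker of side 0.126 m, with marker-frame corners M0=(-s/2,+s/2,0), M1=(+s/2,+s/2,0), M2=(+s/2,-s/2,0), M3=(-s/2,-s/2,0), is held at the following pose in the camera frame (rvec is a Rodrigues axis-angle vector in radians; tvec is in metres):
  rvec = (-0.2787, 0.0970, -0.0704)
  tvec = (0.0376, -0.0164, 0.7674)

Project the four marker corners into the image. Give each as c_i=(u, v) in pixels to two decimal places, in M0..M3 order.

c0=(298.02, 265.19) c1=(430.26, 257.28) c2=(418.19, 161.94) c3=(291.98, 170.80)

Intrinsics K: fx=788.9, fy=605.9, cx=320.4, cy=225.7
Marker side s = 0.126 m; corners in marker frame (Z=0):
  M0 = (-0.0630, +0.0630, 0)
  M1 = (+0.0630, +0.0630, 0)
  M2 = (+0.0630, -0.0630, 0)
  M3 = (-0.0630, -0.0630, 0)
rvec = (-0.2787, 0.0970, -0.0704), |rvec| = θ = 0.30338 rad = 17.382°
Rodrigues: sinθ=0.29875, 1−cosθ=0.04567; R = I + sinθ·[k]× + (1−cosθ)·[k]×²:
    [+0.99287 +0.05591 +0.10525]
    [-0.08274 +0.95900 +0.27106]
    [-0.08578 -0.27783 +0.95679]
t = (0.0376, -0.0164, 0.7674) m
M0: Pc = R·M0+t = (-0.02143, +0.04923, +0.75530); u = 788.9·(-0.02143)/0.75530 + 320.4 = 298.0182, v = 605.9·(+0.04923)/0.75530 + 225.7 = 265.1918
M1: Pc = R·M1+t = (+0.10367, +0.03880, +0.74449); u = 788.9·(+0.10367)/0.74449 + 320.4 = 430.2573, v = 605.9·(+0.03880)/0.74449 + 225.7 = 257.2808
M2: Pc = R·M2+t = (+0.09663, -0.08203, +0.77950); u = 788.9·(+0.09663)/0.77950 + 320.4 = 418.1939, v = 605.9·(-0.08203)/0.77950 + 225.7 = 161.9389
M3: Pc = R·M3+t = (-0.02847, -0.07160, +0.79031); u = 788.9·(-0.02847)/0.79031 + 320.4 = 291.9773, v = 605.9·(-0.07160)/0.79031 + 225.7 = 170.8034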